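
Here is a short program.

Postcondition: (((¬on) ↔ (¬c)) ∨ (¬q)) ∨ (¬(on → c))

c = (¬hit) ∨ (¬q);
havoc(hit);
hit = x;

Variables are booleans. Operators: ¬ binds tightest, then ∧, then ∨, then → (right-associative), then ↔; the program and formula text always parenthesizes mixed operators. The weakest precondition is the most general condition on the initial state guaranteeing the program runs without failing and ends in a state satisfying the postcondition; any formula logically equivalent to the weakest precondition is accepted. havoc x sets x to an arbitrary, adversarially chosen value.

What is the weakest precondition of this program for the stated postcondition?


Working backward. After the program, the postcondition (((¬on) ↔ (¬c)) ∨ (¬q)) ∨ (¬(on → c)) must hold; in canonical form it is ((¬on) ↔ (¬c)) ∨ (¬q) ∨ (¬(on → c)).
Before hit := x: ((¬on) ↔ (¬c)) ∨ (¬q) ∨ (¬(on → c))
Before havoc hit: ((¬on) ↔ (¬c)) ∨ (¬q) ∨ (¬(on → c))
Before c := (¬hit) ∨ (¬q): ((¬on) ↔ (¬((¬hit) ∨ (¬q)))) ∨ (¬q) ∨ (¬(on → ((¬hit) ∨ (¬q))))
Answer: WP = ((¬on) ↔ (¬((¬hit) ∨ (¬q)))) ∨ (¬q) ∨ (¬(on → ((¬hit) ∨ (¬q))))


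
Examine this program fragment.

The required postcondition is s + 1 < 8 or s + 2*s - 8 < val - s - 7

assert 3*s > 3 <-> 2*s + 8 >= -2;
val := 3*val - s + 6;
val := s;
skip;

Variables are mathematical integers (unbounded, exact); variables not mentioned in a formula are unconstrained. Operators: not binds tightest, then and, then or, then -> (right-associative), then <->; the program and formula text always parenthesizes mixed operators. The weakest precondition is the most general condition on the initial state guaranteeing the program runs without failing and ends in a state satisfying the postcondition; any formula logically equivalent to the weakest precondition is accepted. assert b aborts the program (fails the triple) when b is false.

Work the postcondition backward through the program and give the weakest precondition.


Working backward. After the program, the postcondition s + 1 < 8 or s + 2*s - 8 < val - s - 7 must hold; in canonical form it is s < 7 or 4*s < val + 1.
Before skip: s < 7 or 4*s < val + 1
Before val := s: s < 7 or 3*s < 1
Before val := 3*val - s + 6: s < 7 or 3*s < 1
Before assert 3*s > 3 <-> 2*s + 8 >= -2: (3*s > 3 <-> 2*s >= -10) and (s < 7 or 3*s < 1)
Answer: WP = (3*s > 3 <-> 2*s >= -10) and (s < 7 or 3*s < 1)


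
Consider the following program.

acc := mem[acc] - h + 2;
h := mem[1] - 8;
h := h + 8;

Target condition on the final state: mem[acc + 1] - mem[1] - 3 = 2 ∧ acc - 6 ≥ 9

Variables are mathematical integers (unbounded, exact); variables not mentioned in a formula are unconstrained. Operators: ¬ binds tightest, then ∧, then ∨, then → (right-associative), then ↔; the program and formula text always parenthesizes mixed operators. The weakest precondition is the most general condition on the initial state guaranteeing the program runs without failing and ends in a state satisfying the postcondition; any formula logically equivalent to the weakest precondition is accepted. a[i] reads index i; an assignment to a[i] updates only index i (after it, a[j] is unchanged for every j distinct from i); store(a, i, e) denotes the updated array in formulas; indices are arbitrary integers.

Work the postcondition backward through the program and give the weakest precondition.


Working backward. After the program, the postcondition mem[acc + 1] - mem[1] - 3 = 2 ∧ acc - 6 ≥ 9 must hold; in canonical form it is mem[acc + 1] = mem[1] + 5 ∧ acc ≥ 15.
Before h := h + 8: mem[acc + 1] = mem[1] + 5 ∧ acc ≥ 15
Before h := mem[1] - 8: mem[acc + 1] = mem[1] + 5 ∧ acc ≥ 15
Before acc := mem[acc] - h + 2: mem[mem[acc] - h + 3] = mem[1] + 5 ∧ mem[acc] ≥ h + 13
Answer: WP = mem[mem[acc] - h + 3] = mem[1] + 5 ∧ mem[acc] ≥ h + 13


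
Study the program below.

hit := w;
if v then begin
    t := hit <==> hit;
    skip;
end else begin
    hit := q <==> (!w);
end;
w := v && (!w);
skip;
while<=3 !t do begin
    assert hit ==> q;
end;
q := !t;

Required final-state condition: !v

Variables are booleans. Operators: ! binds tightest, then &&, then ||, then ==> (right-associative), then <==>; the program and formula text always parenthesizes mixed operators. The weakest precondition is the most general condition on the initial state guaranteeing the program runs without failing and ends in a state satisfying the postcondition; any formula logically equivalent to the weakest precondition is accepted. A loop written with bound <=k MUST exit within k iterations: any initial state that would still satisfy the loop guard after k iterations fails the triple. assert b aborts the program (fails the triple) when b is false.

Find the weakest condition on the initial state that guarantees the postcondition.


Working backward. After the program, !v must hold.
Before q := !t: !v
Before the loop (bound <=3), unroll the exhaustion recursion (WP_0 = exit-now case; WP_j = one more guarded iteration, up to j = 3):
  WP_0: t && (!v)
  WP_1: ((!t) ==> ((hit ==> q) && t && (!v))) && (t ==> (!v))
  WP_2: ((!t) ==> ((hit ==> q) && ((!t) ==> ((hit ==> q) && t && (!v))) && (t ==> (!v)))) && (t ==> (!v))
  WP_3: ((!t) ==> ((hit ==> q) && ((!t) ==> ((hit ==> q) && ((!t) ==> ((hit ==> q) && t && (!v))) && (t ==> (!v)))) && (t ==> (!v)))) && (t ==> (!v))
So before the loop: ((!t) ==> ((hit ==> q) && ((!t) ==> ((hit ==> q) && ((!t) ==> ((hit ==> q) && t && (!v))) && (t ==> (!v)))) && (t ==> (!v)))) && (t ==> (!v))
Before skip: ((!t) ==> ((hit ==> q) && ((!t) ==> ((hit ==> q) && ((!t) ==> ((hit ==> q) && t && (!v))) && (t ==> (!v)))) && (t ==> (!v)))) && (t ==> (!v))
Before w := v && (!w): ((!t) ==> ((hit ==> q) && ((!t) ==> ((hit ==> q) && ((!t) ==> ((hit ==> q) && t && (!v))) && (t ==> (!v)))) && (t ==> (!v)))) && (t ==> (!v))
Then branch requires !v; else branch requires ((!t) ==> (((q <==> (!w)) ==> q) && ((!t) ==> (((q <==> (!w)) ==> q) && ((!t) ==> (((q <==> (!w)) ==> q) && t && (!v))) && (t ==> (!v)))) && (t ==> (!v)))) && (t ==> (!v)).
Before the if: (v ==> (!v)) && ((!v) ==> (((!t) ==> (((q <==> (!w)) ==> q) && ((!t) ==> (((q <==> (!w)) ==> q) && ((!t) ==> (((q <==> (!w)) ==> q) && t && (!v))) && (t ==> (!v)))) && (t ==> (!v)))) && (t ==> (!v))))
Before hit := w: (v ==> (!v)) && ((!v) ==> (((!t) ==> (((q <==> (!w)) ==> q) && ((!t) ==> (((q <==> (!w)) ==> q) && ((!t) ==> (((q <==> (!w)) ==> q) && t && (!v))) && (t ==> (!v)))) && (t ==> (!v)))) && (t ==> (!v))))
Answer: WP = (v ==> (!v)) && ((!v) ==> (((!t) ==> (((q <==> (!w)) ==> q) && ((!t) ==> (((q <==> (!w)) ==> q) && ((!t) ==> (((q <==> (!w)) ==> q) && t && (!v))) && (t ==> (!v)))) && (t ==> (!v)))) && (t ==> (!v))))


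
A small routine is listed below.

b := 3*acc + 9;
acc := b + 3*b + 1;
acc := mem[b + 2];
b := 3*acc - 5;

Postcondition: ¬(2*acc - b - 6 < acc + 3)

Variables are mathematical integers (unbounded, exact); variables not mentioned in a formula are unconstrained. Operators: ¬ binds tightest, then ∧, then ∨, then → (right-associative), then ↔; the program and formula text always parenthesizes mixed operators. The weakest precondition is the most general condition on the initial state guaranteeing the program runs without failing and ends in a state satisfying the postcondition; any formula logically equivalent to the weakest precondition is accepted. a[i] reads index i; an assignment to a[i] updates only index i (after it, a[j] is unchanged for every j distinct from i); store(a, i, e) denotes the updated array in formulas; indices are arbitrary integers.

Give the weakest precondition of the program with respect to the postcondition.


Working backward. After the program, the postcondition ¬(2*acc - b - 6 < acc + 3) must hold; in canonical form it is ¬(acc < b + 9).
Before b := 3*acc - 5: ¬(2*acc > -4)
Before acc := mem[b + 2]: ¬(2*mem[b + 2] > -4)
Before acc := b + 3*b + 1: ¬(2*mem[b + 2] > -4)
Before b := 3*acc + 9: ¬(2*mem[3*acc + 11] > -4)
Answer: WP = ¬(2*mem[3*acc + 11] > -4)


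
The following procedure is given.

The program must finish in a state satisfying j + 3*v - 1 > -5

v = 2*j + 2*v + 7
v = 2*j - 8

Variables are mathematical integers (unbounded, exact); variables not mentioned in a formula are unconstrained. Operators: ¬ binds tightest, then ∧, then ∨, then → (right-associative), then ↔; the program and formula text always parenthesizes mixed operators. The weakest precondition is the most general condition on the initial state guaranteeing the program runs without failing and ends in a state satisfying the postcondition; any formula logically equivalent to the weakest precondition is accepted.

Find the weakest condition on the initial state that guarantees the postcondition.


Working backward. After the program, the postcondition j + 3*v - 1 > -5 must hold; in canonical form it is j + 3*v > -4.
Before v := 2*j - 8: 7*j > 20
Before v := 2*j + 2*v + 7: 7*j > 20
Answer: WP = 7*j > 20


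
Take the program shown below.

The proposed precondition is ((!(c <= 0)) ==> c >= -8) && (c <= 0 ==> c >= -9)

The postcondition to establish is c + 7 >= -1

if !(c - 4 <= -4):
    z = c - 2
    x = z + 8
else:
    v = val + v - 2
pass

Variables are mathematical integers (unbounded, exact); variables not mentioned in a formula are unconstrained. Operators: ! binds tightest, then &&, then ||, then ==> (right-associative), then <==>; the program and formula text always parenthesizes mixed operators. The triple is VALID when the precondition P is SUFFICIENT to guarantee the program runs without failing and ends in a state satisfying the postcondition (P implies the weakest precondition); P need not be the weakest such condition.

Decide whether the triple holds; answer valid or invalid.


Working backward. After the program, the postcondition c + 7 >= -1 must hold; in canonical form it is c >= -8.
Before skip: c >= -8
Then branch requires c >= -8; else branch requires c >= -8.
Before the if: ((!(c <= 0)) ==> c >= -8) && (c <= 0 ==> c >= -8)
The weakest precondition is ((!(c <= 0)) ==> c >= -8) && (c <= 0 ==> c >= -8).
Check whether ((!(c <= 0)) ==> c >= -8) && (c <= 0 ==> c >= -9) implies it.
Countermodel: at the initial state c = -9, the precondition holds but the weakest precondition fails.
Answer: invalid


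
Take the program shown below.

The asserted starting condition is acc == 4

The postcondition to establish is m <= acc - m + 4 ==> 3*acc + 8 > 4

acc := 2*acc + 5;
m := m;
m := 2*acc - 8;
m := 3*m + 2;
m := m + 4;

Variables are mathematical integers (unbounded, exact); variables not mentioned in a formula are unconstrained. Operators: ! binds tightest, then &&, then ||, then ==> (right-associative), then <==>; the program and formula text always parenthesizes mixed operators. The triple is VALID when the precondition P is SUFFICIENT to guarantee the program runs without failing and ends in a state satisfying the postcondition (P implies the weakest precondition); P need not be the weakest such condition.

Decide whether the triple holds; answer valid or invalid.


Working backward. After the program, the postcondition m <= acc - m + 4 ==> 3*acc + 8 > 4 must hold; in canonical form it is 2*m <= acc + 4 ==> 3*acc > -4.
Before m := m + 4: 2*m <= acc - 4 ==> 3*acc > -4
Before m := 3*m + 2: 6*m <= acc - 8 ==> 3*acc > -4
Before m := 2*acc - 8: 11*acc <= 40 ==> 3*acc > -4
Before m := m: 11*acc <= 40 ==> 3*acc > -4
Before acc := 2*acc + 5: 22*acc <= -15 ==> 6*acc > -19
The weakest precondition is 22*acc <= -15 ==> 6*acc > -19.
Check whether acc == 4 implies it.
Every state satisfying the precondition satisfies the weakest precondition: the implication holds.
Answer: valid


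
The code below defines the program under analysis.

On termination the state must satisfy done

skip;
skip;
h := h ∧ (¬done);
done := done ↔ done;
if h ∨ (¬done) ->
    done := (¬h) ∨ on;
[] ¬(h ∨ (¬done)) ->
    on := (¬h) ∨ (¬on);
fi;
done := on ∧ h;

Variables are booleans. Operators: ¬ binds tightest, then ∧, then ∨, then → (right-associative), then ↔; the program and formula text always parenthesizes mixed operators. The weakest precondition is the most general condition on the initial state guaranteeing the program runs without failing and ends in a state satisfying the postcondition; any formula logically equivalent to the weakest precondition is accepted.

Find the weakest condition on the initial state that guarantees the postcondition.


Working backward. After the program, done must hold.
Before done := on ∧ h: on ∧ h
Then branch requires on ∧ h; else branch requires ((¬h) ∨ (¬on)) ∧ h.
Before the if: ((h ∨ (¬done)) → (on ∧ h)) ∧ ((¬(h ∨ (¬done))) → (((¬h) ∨ (¬on)) ∧ h))
Before done := done ↔ done: (h → (on ∧ h)) ∧ ((¬h) → (((¬h) ∨ (¬on)) ∧ h))
Before h := h ∧ (¬done): ((h ∧ (¬done)) → (on ∧ h ∧ (¬done))) ∧ ((¬(h ∧ (¬done))) → (((¬(h ∧ (¬done))) ∨ (¬on)) ∧ h ∧ (¬done)))
Before skip: ((h ∧ (¬done)) → (on ∧ h ∧ (¬done))) ∧ ((¬(h ∧ (¬done))) → (((¬(h ∧ (¬done))) ∨ (¬on)) ∧ h ∧ (¬done)))
Before skip: ((h ∧ (¬done)) → (on ∧ h ∧ (¬done))) ∧ ((¬(h ∧ (¬done))) → (((¬(h ∧ (¬done))) ∨ (¬on)) ∧ h ∧ (¬done)))
Answer: WP = ((h ∧ (¬done)) → (on ∧ h ∧ (¬done))) ∧ ((¬(h ∧ (¬done))) → (((¬(h ∧ (¬done))) ∨ (¬on)) ∧ h ∧ (¬done)))


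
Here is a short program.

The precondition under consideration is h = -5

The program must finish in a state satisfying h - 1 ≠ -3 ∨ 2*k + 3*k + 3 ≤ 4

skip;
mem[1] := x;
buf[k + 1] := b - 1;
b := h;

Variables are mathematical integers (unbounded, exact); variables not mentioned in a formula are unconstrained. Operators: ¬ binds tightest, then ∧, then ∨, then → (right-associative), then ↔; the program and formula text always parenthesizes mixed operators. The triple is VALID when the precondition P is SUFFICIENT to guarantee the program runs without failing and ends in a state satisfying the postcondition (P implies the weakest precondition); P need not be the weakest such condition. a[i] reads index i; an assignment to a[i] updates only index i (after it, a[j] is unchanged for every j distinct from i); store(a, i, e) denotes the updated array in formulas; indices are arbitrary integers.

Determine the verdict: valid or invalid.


Working backward. After the program, the postcondition h - 1 ≠ -3 ∨ 2*k + 3*k + 3 ≤ 4 must hold; in canonical form it is h ≠ -2 ∨ 5*k ≤ 1.
Before b := h: h ≠ -2 ∨ 5*k ≤ 1
Before buf[k + 1] := b - 1: h ≠ -2 ∨ 5*k ≤ 1
Before mem[1] := x: h ≠ -2 ∨ 5*k ≤ 1
Before skip: h ≠ -2 ∨ 5*k ≤ 1
The weakest precondition is h ≠ -2 ∨ 5*k ≤ 1.
Check whether h = -5 implies it.
Every state satisfying the precondition satisfies the weakest precondition: the implication holds.
Answer: valid


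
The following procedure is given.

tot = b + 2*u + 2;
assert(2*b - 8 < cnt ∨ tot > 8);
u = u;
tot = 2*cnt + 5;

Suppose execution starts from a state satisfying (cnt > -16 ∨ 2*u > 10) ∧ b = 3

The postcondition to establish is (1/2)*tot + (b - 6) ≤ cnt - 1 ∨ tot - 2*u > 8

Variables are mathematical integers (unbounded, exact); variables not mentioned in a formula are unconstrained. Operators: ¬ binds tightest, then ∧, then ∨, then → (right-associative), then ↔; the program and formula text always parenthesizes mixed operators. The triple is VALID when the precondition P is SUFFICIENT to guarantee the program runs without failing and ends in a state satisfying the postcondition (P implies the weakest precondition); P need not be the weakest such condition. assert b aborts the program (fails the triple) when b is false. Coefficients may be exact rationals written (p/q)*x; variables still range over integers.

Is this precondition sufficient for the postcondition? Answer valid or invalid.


Working backward. After the program, the postcondition (1/2)*tot + (b - 6) ≤ cnt - 1 ∨ tot - 2*u > 8 must hold; in canonical form it is b + (1/2)*tot ≤ cnt + 5 ∨ tot > 2*u + 8.
Before tot := 2*cnt + 5: b ≤ 5/2 ∨ 2*cnt > 2*u + 3
Before u := u: b ≤ 5/2 ∨ 2*cnt > 2*u + 3
Before assert 2*b - 8 < cnt ∨ tot > 8: (2*b < cnt + 8 ∨ tot > 8) ∧ (b ≤ 5/2 ∨ 2*cnt > 2*u + 3)
Before tot := b + 2*u + 2: (2*b < cnt + 8 ∨ b + 2*u > 6) ∧ (b ≤ 5/2 ∨ 2*cnt > 2*u + 3)
The weakest precondition is (2*b < cnt + 8 ∨ b + 2*u > 6) ∧ (b ≤ 5/2 ∨ 2*cnt > 2*u + 3).
Check whether (cnt > -16 ∨ 2*u > 10) ∧ b = 3 implies it.
Countermodel: at the initial state b = 3, cnt = 0, u = 6, the precondition holds but the weakest precondition fails.
Answer: invalid


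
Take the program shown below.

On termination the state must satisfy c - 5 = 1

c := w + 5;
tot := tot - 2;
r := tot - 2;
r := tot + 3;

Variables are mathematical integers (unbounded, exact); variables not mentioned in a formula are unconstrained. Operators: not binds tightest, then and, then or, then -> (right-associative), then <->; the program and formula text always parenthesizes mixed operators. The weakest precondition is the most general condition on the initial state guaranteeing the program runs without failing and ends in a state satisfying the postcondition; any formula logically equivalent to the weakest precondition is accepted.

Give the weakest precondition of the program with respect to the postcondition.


Working backward. After the program, the postcondition c - 5 = 1 must hold; in canonical form it is c = 6.
Before r := tot + 3: c = 6
Before r := tot - 2: c = 6
Before tot := tot - 2: c = 6
Before c := w + 5: w = 1
Answer: WP = w = 1


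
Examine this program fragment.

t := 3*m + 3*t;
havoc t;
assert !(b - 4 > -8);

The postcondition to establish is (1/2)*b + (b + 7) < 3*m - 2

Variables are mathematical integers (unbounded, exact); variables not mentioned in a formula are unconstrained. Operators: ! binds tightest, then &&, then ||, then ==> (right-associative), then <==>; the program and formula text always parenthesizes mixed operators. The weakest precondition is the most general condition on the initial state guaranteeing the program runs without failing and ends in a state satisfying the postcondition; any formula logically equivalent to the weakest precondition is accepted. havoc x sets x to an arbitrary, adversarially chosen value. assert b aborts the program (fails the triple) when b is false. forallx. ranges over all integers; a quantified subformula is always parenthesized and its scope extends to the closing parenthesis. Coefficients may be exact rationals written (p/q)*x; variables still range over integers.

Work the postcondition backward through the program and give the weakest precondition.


Working backward. After the program, the postcondition (1/2)*b + (b + 7) < 3*m - 2 must hold; in canonical form it is (3/2)*b < 3*m - 9.
Before assert !(b - 4 > -8): (!(b > -4)) && (3/2)*b < 3*m - 9
Before havoc t: (!(b > -4)) && (3/2)*b < 3*m - 9
Before t := 3*m + 3*t: (!(b > -4)) && (3/2)*b < 3*m - 9
Answer: WP = (!(b > -4)) && (3/2)*b < 3*m - 9


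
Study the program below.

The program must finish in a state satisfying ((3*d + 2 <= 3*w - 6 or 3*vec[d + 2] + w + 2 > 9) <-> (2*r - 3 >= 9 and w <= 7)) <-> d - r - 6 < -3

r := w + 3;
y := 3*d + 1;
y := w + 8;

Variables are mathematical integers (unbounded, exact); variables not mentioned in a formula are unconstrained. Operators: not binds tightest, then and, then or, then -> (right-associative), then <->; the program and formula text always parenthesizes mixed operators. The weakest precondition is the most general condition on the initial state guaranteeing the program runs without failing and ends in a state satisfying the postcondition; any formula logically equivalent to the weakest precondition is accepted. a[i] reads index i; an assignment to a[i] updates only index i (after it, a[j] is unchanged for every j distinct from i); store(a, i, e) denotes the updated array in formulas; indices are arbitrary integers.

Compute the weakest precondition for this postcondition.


Working backward. After the program, the postcondition ((3*d + 2 <= 3*w - 6 or 3*vec[d + 2] + w + 2 > 9) <-> (2*r - 3 >= 9 and w <= 7)) <-> d - r - 6 < -3 must hold; in canonical form it is ((3*d <= 3*w - 8 or 3*vec[d + 2] + w > 7) <-> (2*r >= 12 and w <= 7)) <-> d < r + 3.
Before y := w + 8: ((3*d <= 3*w - 8 or 3*vec[d + 2] + w > 7) <-> (2*r >= 12 and w <= 7)) <-> d < r + 3
Before y := 3*d + 1: ((3*d <= 3*w - 8 or 3*vec[d + 2] + w > 7) <-> (2*r >= 12 and w <= 7)) <-> d < r + 3
Before r := w + 3: ((3*d <= 3*w - 8 or 3*vec[d + 2] + w > 7) <-> (2*w >= 6 and w <= 7)) <-> d < w + 6
Answer: WP = ((3*d <= 3*w - 8 or 3*vec[d + 2] + w > 7) <-> (2*w >= 6 and w <= 7)) <-> d < w + 6


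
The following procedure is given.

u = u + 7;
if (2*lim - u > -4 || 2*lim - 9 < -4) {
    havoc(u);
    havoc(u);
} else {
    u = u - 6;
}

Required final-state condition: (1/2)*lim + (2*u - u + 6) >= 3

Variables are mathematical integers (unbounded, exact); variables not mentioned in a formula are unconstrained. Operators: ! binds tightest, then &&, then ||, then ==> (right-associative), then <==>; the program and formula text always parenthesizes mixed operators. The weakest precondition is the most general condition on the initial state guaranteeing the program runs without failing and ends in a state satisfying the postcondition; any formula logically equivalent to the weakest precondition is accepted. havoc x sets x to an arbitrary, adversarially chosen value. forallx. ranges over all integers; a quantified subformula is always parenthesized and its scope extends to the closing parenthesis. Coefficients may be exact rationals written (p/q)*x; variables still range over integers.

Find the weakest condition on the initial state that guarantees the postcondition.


Working backward. After the program, the postcondition (1/2)*lim + (2*u - u + 6) >= 3 must hold; in canonical form it is (1/2)*lim + u >= -3.
Then branch requires forall u_1. (1/2)*lim + u_1 >= -3; else branch requires (1/2)*lim + u >= 3.
Before the if: ((2*lim > u - 4 || 2*lim < 5) ==> (forall u_1. (1/2)*lim + u_1 >= -3)) && ((!(2*lim > u - 4 || 2*lim < 5)) ==> (1/2)*lim + u >= 3)
Before u := u + 7: ((2*lim > u + 3 || 2*lim < 5) ==> (forall u_1. (1/2)*lim + u_1 >= -3)) && ((!(2*lim > u + 3 || 2*lim < 5)) ==> (1/2)*lim + u >= -4)
Answer: WP = ((2*lim > u + 3 || 2*lim < 5) ==> (forall u_1. (1/2)*lim + u_1 >= -3)) && ((!(2*lim > u + 3 || 2*lim < 5)) ==> (1/2)*lim + u >= -4)


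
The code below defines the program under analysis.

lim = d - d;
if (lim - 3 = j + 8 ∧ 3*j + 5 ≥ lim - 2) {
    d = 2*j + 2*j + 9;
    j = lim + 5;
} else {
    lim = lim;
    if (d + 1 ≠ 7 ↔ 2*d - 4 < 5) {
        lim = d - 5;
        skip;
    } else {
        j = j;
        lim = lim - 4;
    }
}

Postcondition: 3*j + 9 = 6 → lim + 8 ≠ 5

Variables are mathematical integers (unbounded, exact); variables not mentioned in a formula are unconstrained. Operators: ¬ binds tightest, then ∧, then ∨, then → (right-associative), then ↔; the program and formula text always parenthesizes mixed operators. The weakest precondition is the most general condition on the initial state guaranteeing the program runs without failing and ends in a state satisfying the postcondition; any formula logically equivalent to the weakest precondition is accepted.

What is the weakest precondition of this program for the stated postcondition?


Working backward. After the program, the postcondition 3*j + 9 = 6 → lim + 8 ≠ 5 must hold; in canonical form it is 3*j = -3 → lim ≠ -3.
Then branch requires 3*lim = -18 → lim ≠ -3; else branch requires ((d ≠ 6 ↔ 2*d < 9) → (3*j = -3 → d ≠ 2)) ∧ ((¬(d ≠ 6 ↔ 2*d < 9)) → (3*j = -3 → lim ≠ 1)).
Before the if: ((lim = j + 11 ∧ 3*j ≥ lim - 7) → (3*lim = -18 → lim ≠ -3)) ∧ ((¬(lim = j + 11 ∧ 3*j ≥ lim - 7)) → (((d ≠ 6 ↔ 2*d < 9) → (3*j = -3 → d ≠ 2)) ∧ ((¬(d ≠ 6 ↔ 2*d < 9)) → (3*j = -3 → lim ≠ 1))))
Before lim := d - d: (¬(j = -11 ∧ 3*j ≥ -7)) → ((d ≠ 6 ↔ 2*d < 9) → (3*j = -3 → d ≠ 2))
Answer: WP = (¬(j = -11 ∧ 3*j ≥ -7)) → ((d ≠ 6 ↔ 2*d < 9) → (3*j = -3 → d ≠ 2))


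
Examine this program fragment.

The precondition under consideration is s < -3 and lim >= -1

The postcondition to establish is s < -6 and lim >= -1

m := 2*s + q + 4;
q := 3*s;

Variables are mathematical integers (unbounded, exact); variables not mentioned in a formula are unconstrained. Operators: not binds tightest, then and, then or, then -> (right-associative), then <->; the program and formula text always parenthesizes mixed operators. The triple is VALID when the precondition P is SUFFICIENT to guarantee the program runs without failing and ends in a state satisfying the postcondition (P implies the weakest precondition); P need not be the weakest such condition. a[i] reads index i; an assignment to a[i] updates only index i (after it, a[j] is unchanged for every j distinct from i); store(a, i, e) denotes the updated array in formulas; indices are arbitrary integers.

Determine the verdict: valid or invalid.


Working backward. After the program, s < -6 and lim >= -1 must hold.
Before q := 3*s: s < -6 and lim >= -1
Before m := 2*s + q + 4: s < -6 and lim >= -1
The weakest precondition is s < -6 and lim >= -1.
Check whether s < -3 and lim >= -1 implies it.
Countermodel: at the initial state lim = -1, s = -6, the precondition holds but the weakest precondition fails.
Answer: invalid


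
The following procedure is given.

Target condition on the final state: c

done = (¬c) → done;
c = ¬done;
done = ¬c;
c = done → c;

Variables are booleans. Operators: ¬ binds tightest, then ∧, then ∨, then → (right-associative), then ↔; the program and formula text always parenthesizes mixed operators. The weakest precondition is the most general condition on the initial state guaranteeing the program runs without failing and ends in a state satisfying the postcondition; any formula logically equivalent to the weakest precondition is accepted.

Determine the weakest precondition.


Working backward. After the program, c must hold.
Before c := done → c: done → c
Before done := ¬c: (¬c) → c
Before c := ¬done: done → (¬done)
Before done := (¬c) → done: ((¬c) → done) → (¬((¬c) → done))
Answer: WP = ((¬c) → done) → (¬((¬c) → done))


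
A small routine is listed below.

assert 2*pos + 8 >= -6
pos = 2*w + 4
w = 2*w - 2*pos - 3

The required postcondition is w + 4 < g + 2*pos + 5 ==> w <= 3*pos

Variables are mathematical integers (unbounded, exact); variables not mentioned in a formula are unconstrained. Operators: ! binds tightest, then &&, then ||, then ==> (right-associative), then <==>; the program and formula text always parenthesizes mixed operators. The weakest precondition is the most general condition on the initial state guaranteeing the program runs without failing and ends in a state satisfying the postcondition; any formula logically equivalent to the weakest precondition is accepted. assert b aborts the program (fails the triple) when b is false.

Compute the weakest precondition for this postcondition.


Working backward. After the program, the postcondition w + 4 < g + 2*pos + 5 ==> w <= 3*pos must hold; in canonical form it is w < g + 2*pos + 1 ==> w <= 3*pos.
Before w := 2*w - 2*pos - 3: 2*w < g + 4*pos + 4 ==> 2*w <= 5*pos + 3
Before pos := 2*w + 4: g + 6*w > -20 ==> 8*w >= -23
Before assert 2*pos + 8 >= -6: 2*pos >= -14 && (g + 6*w > -20 ==> 8*w >= -23)
Answer: WP = 2*pos >= -14 && (g + 6*w > -20 ==> 8*w >= -23)


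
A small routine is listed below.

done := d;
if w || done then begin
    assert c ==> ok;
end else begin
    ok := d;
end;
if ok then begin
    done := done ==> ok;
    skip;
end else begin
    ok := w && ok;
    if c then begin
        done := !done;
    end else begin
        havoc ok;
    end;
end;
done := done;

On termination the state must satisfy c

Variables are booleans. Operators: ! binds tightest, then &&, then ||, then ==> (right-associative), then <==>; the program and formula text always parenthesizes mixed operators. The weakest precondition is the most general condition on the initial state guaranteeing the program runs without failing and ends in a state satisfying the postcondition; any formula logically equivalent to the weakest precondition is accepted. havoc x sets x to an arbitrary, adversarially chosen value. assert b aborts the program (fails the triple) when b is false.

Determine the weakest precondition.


Working backward. After the program, c must hold.
Before done := done: c
Then branch requires c; else branch requires (!c) ==> c.
Before the if: (ok ==> c) && ((!ok) ==> ((!c) ==> c))
Then branch requires (c ==> ok) && (ok ==> c) && ((!ok) ==> ((!c) ==> c)); else branch requires (d ==> c) && ((!d) ==> ((!c) ==> c)).
Before the if: ((w || done) ==> ((c ==> ok) && (ok ==> c) && ((!ok) ==> ((!c) ==> c)))) && ((!(w || done)) ==> ((d ==> c) && ((!d) ==> ((!c) ==> c))))
Before done := d: ((w || d) ==> ((c ==> ok) && (ok ==> c) && ((!ok) ==> ((!c) ==> c)))) && ((!(w || d)) ==> ((d ==> c) && ((!d) ==> ((!c) ==> c))))
Answer: WP = ((w || d) ==> ((c ==> ok) && (ok ==> c) && ((!ok) ==> ((!c) ==> c)))) && ((!(w || d)) ==> ((d ==> c) && ((!d) ==> ((!c) ==> c))))


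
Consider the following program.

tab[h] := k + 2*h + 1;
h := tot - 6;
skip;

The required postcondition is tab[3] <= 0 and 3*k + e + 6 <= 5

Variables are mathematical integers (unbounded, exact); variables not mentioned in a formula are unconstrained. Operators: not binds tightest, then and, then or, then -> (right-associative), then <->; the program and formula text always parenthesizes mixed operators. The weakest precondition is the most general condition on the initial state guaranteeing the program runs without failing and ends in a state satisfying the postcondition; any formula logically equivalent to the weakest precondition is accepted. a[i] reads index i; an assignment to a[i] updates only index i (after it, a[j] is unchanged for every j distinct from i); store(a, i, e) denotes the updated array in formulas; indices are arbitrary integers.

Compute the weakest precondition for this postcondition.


Working backward. After the program, the postcondition tab[3] <= 0 and 3*k + e + 6 <= 5 must hold; in canonical form it is tab[3] <= 0 and e + 3*k <= -1.
Before skip: tab[3] <= 0 and e + 3*k <= -1
Before h := tot - 6: tab[3] <= 0 and e + 3*k <= -1
Before tab[h] := k + 2*h + 1: store(tab, h, 2*h + k + 1)[3] <= 0 and e + 3*k <= -1
Answer: WP = store(tab, h, 2*h + k + 1)[3] <= 0 and e + 3*k <= -1


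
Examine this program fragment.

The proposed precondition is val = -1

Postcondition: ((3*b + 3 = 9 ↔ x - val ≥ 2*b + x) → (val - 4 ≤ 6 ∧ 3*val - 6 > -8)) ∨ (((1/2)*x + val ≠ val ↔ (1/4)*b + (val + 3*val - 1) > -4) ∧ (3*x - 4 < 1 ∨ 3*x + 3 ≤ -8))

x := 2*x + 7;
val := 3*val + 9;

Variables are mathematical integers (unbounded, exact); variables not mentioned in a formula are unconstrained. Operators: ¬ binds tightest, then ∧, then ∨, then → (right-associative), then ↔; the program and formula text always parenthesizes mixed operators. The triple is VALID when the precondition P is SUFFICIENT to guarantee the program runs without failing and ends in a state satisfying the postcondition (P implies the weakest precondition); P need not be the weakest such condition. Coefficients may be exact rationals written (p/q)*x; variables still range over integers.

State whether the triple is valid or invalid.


Working backward. After the program, the postcondition ((3*b + 3 = 9 ↔ x - val ≥ 2*b + x) → (val - 4 ≤ 6 ∧ 3*val - 6 > -8)) ∨ (((1/2)*x + val ≠ val ↔ (1/4)*b + (val + 3*val - 1) > -4) ∧ (3*x - 4 < 1 ∨ 3*x + 3 ≤ -8)) must hold; in canonical form it is ((3*b = 6 ↔ 2*b + val ≤ 0) → (val ≤ 10 ∧ 3*val > -2)) ∨ (((1/2)*x ≠ 0 ↔ (1/4)*b + 4*val > -3) ∧ (3*x < 5 ∨ 3*x ≤ -11)).
Before val := 3*val + 9: ((3*b = 6 ↔ 2*b + 3*val ≤ -9) → (3*val ≤ 1 ∧ 9*val > -29)) ∨ (((1/2)*x ≠ 0 ↔ (1/4)*b + 12*val > -39) ∧ (3*x < 5 ∨ 3*x ≤ -11))
Before x := 2*x + 7: ((3*b = 6 ↔ 2*b + 3*val ≤ -9) → (3*val ≤ 1 ∧ 9*val > -29)) ∨ ((x ≠ -7/2 ↔ (1/4)*b + 12*val > -39) ∧ (6*x < -16 ∨ 6*x ≤ -32))
The weakest precondition is ((3*b = 6 ↔ 2*b + 3*val ≤ -9) → (3*val ≤ 1 ∧ 9*val > -29)) ∨ ((x ≠ -7/2 ↔ (1/4)*b + 12*val > -39) ∧ (6*x < -16 ∨ 6*x ≤ -32)).
Check whether val = -1 implies it.
Every state satisfying the precondition satisfies the weakest precondition: the implication holds.
Answer: valid


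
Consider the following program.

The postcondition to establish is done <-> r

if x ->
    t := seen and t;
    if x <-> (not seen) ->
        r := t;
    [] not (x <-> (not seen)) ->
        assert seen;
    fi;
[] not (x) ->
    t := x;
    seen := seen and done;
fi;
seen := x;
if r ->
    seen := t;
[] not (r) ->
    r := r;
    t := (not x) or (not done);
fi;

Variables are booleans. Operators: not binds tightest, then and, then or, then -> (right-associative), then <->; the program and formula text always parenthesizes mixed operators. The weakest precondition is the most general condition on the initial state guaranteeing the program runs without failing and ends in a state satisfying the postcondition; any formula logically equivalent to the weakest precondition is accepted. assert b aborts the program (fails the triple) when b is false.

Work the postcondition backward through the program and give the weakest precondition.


Working backward. After the program, done <-> r must hold.
Then branch requires done <-> r; else branch requires done <-> r.
Before the if: (r -> (done <-> r)) and ((not r) -> (done <-> r))
Before seen := x: (r -> (done <-> r)) and ((not r) -> (done <-> r))
Then branch requires ((x <-> (not seen)) -> (((seen and t) -> (done <-> (seen and t))) and ((not (seen and t)) -> (done <-> (seen and t))))) and ((not (x <-> (not seen))) -> (seen and (r -> (done <-> r)) and ((not r) -> (done <-> r)))); else branch requires (r -> (done <-> r)) and ((not r) -> (done <-> r)).
Before the if: (x -> (((x <-> (not seen)) -> (((seen and t) -> (done <-> (seen and t))) and ((not (seen and t)) -> (done <-> (seen and t))))) and ((not (x <-> (not seen))) -> (seen and (r -> (done <-> r)) and ((not r) -> (done <-> r)))))) and ((not x) -> ((r -> (done <-> r)) and ((not r) -> (done <-> r))))
Answer: WP = (x -> (((x <-> (not seen)) -> (((seen and t) -> (done <-> (seen and t))) and ((not (seen and t)) -> (done <-> (seen and t))))) and ((not (x <-> (not seen))) -> (seen and (r -> (done <-> r)) and ((not r) -> (done <-> r)))))) and ((not x) -> ((r -> (done <-> r)) and ((not r) -> (done <-> r))))


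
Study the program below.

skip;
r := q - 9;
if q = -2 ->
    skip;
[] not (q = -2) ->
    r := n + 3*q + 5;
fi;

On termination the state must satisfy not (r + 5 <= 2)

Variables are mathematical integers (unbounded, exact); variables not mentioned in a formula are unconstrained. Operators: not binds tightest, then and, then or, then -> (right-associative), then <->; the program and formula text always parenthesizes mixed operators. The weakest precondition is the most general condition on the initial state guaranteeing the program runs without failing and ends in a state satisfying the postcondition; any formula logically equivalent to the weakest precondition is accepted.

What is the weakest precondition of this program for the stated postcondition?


Working backward. After the program, the postcondition not (r + 5 <= 2) must hold; in canonical form it is not (r <= -3).
Then branch requires not (r <= -3); else branch requires not (n + 3*q <= -8).
Before the if: (q = -2 -> (not (r <= -3))) and ((not (q = -2)) -> (not (n + 3*q <= -8)))
Before r := q - 9: (q = -2 -> (not (q <= 6))) and ((not (q = -2)) -> (not (n + 3*q <= -8)))
Before skip: (q = -2 -> (not (q <= 6))) and ((not (q = -2)) -> (not (n + 3*q <= -8)))
Answer: WP = (q = -2 -> (not (q <= 6))) and ((not (q = -2)) -> (not (n + 3*q <= -8)))


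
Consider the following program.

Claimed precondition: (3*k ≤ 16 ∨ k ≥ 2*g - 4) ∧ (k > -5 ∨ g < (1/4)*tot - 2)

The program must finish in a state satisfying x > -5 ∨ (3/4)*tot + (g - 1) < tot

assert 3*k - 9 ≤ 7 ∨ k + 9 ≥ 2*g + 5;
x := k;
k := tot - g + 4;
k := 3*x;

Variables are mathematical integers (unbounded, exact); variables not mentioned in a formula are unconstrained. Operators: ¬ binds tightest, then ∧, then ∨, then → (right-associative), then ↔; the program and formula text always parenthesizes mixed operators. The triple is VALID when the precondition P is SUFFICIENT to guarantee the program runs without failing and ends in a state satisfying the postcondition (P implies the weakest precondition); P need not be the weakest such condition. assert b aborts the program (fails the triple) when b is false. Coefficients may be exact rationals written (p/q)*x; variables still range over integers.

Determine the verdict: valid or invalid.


Working backward. After the program, the postcondition x > -5 ∨ (3/4)*tot + (g - 1) < tot must hold; in canonical form it is x > -5 ∨ g < (1/4)*tot + 1.
Before k := 3*x: x > -5 ∨ g < (1/4)*tot + 1
Before k := tot - g + 4: x > -5 ∨ g < (1/4)*tot + 1
Before x := k: k > -5 ∨ g < (1/4)*tot + 1
Before assert 3*k - 9 ≤ 7 ∨ k + 9 ≥ 2*g + 5: (3*k ≤ 16 ∨ k ≥ 2*g - 4) ∧ (k > -5 ∨ g < (1/4)*tot + 1)
The weakest precondition is (3*k ≤ 16 ∨ k ≥ 2*g - 4) ∧ (k > -5 ∨ g < (1/4)*tot + 1).
Check whether (3*k ≤ 16 ∨ k ≥ 2*g - 4) ∧ (k > -5 ∨ g < (1/4)*tot - 2) implies it.
Every state satisfying the precondition satisfies the weakest precondition: the implication holds.
Answer: valid


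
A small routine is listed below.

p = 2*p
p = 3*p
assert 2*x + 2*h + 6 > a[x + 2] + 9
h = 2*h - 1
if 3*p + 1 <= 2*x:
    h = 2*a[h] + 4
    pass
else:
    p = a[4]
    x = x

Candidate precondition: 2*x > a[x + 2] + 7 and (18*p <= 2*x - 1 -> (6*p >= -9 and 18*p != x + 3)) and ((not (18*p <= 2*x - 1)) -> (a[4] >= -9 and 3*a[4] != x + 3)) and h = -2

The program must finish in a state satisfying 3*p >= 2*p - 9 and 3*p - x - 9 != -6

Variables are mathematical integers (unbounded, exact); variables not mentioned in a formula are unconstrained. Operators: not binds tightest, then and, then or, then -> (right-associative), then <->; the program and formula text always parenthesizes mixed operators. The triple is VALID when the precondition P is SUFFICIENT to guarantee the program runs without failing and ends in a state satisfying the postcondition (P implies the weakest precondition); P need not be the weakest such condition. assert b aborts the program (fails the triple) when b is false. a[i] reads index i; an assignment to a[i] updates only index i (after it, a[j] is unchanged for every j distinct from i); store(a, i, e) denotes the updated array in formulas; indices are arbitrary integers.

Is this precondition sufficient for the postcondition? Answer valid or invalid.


Working backward. After the program, the postcondition 3*p >= 2*p - 9 and 3*p - x - 9 != -6 must hold; in canonical form it is p >= -9 and 3*p != x + 3.
Then branch requires p >= -9 and 3*p != x + 3; else branch requires a[4] >= -9 and 3*a[4] != x + 3.
Before the if: (3*p <= 2*x - 1 -> (p >= -9 and 3*p != x + 3)) and ((not (3*p <= 2*x - 1)) -> (a[4] >= -9 and 3*a[4] != x + 3))
Before h := 2*h - 1: (3*p <= 2*x - 1 -> (p >= -9 and 3*p != x + 3)) and ((not (3*p <= 2*x - 1)) -> (a[4] >= -9 and 3*a[4] != x + 3))
Before assert 2*x + 2*h + 6 > a[x + 2] + 9: 2*h + 2*x > a[x + 2] + 3 and (3*p <= 2*x - 1 -> (p >= -9 and 3*p != x + 3)) and ((not (3*p <= 2*x - 1)) -> (a[4] >= -9 and 3*a[4] != x + 3))
Before p := 3*p: 2*h + 2*x > a[x + 2] + 3 and (9*p <= 2*x - 1 -> (3*p >= -9 and 9*p != x + 3)) and ((not (9*p <= 2*x - 1)) -> (a[4] >= -9 and 3*a[4] != x + 3))
Before p := 2*p: 2*h + 2*x > a[x + 2] + 3 and (18*p <= 2*x - 1 -> (6*p >= -9 and 18*p != x + 3)) and ((not (18*p <= 2*x - 1)) -> (a[4] >= -9 and 3*a[4] != x + 3))
The weakest precondition is 2*h + 2*x > a[x + 2] + 3 and (18*p <= 2*x - 1 -> (6*p >= -9 and 18*p != x + 3)) and ((not (18*p <= 2*x - 1)) -> (a[4] >= -9 and 3*a[4] != x + 3)).
Check whether 2*x > a[x + 2] + 7 and (18*p <= 2*x - 1 -> (6*p >= -9 and 18*p != x + 3)) and ((not (18*p <= 2*x - 1)) -> (a[4] >= -9 and 3*a[4] != x + 3)) and h = -2 implies it.
Every state satisfying the precondition satisfies the weakest precondition: the implication holds.
Answer: valid
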